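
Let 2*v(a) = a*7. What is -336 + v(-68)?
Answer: -574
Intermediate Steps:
v(a) = 7*a/2 (v(a) = (a*7)/2 = (7*a)/2 = 7*a/2)
-336 + v(-68) = -336 + (7/2)*(-68) = -336 - 238 = -574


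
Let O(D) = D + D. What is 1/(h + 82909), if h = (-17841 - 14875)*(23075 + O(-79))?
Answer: -1/749669663 ≈ -1.3339e-9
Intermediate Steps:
O(D) = 2*D
h = -749752572 (h = (-17841 - 14875)*(23075 + 2*(-79)) = -32716*(23075 - 158) = -32716*22917 = -749752572)
1/(h + 82909) = 1/(-749752572 + 82909) = 1/(-749669663) = -1/749669663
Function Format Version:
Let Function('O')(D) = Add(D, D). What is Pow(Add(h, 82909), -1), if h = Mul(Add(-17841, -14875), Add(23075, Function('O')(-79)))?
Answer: Rational(-1, 749669663) ≈ -1.3339e-9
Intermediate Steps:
Function('O')(D) = Mul(2, D)
h = -749752572 (h = Mul(Add(-17841, -14875), Add(23075, Mul(2, -79))) = Mul(-32716, Add(23075, -158)) = Mul(-32716, 22917) = -749752572)
Pow(Add(h, 82909), -1) = Pow(Add(-749752572, 82909), -1) = Pow(-749669663, -1) = Rational(-1, 749669663)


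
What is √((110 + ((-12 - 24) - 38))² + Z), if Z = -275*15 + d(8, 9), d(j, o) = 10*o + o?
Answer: I*√2730 ≈ 52.249*I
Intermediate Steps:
d(j, o) = 11*o
Z = -4026 (Z = -275*15 + 11*9 = -55*75 + 99 = -4125 + 99 = -4026)
√((110 + ((-12 - 24) - 38))² + Z) = √((110 + ((-12 - 24) - 38))² - 4026) = √((110 + (-36 - 38))² - 4026) = √((110 - 74)² - 4026) = √(36² - 4026) = √(1296 - 4026) = √(-2730) = I*√2730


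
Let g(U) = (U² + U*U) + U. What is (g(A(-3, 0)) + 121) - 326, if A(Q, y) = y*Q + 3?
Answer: -184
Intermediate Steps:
A(Q, y) = 3 + Q*y (A(Q, y) = Q*y + 3 = 3 + Q*y)
g(U) = U + 2*U² (g(U) = (U² + U²) + U = 2*U² + U = U + 2*U²)
(g(A(-3, 0)) + 121) - 326 = ((3 - 3*0)*(1 + 2*(3 - 3*0)) + 121) - 326 = ((3 + 0)*(1 + 2*(3 + 0)) + 121) - 326 = (3*(1 + 2*3) + 121) - 326 = (3*(1 + 6) + 121) - 326 = (3*7 + 121) - 326 = (21 + 121) - 326 = 142 - 326 = -184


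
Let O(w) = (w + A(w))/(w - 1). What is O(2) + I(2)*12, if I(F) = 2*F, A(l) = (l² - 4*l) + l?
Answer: 48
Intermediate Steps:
A(l) = l² - 3*l
O(w) = (w + w*(-3 + w))/(-1 + w) (O(w) = (w + w*(-3 + w))/(w - 1) = (w + w*(-3 + w))/(-1 + w))
O(2) + I(2)*12 = 2*(-2 + 2)/(-1 + 2) + (2*2)*12 = 2*0/1 + 4*12 = 2*1*0 + 48 = 0 + 48 = 48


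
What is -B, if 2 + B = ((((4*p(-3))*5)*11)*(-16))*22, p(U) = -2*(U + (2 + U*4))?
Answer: 2013442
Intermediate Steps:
p(U) = -4 - 10*U (p(U) = -2*(U + (2 + 4*U)) = -2*(2 + 5*U) = -4 - 10*U)
B = -2013442 (B = -2 + ((((4*(-4 - 10*(-3)))*5)*11)*(-16))*22 = -2 + ((((4*(-4 + 30))*5)*11)*(-16))*22 = -2 + ((((4*26)*5)*11)*(-16))*22 = -2 + (((104*5)*11)*(-16))*22 = -2 + ((520*11)*(-16))*22 = -2 + (5720*(-16))*22 = -2 - 91520*22 = -2 - 2013440 = -2013442)
-B = -1*(-2013442) = 2013442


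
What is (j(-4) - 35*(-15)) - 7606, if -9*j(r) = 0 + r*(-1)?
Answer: -63733/9 ≈ -7081.4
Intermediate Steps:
j(r) = r/9 (j(r) = -(0 + r*(-1))/9 = -(0 - r)/9 = -(-1)*r/9 = r/9)
(j(-4) - 35*(-15)) - 7606 = ((1/9)*(-4) - 35*(-15)) - 7606 = (-4/9 + 525) - 7606 = 4721/9 - 7606 = -63733/9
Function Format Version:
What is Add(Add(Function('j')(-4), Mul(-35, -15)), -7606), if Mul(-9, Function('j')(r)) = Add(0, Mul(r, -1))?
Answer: Rational(-63733, 9) ≈ -7081.4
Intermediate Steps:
Function('j')(r) = Mul(Rational(1, 9), r) (Function('j')(r) = Mul(Rational(-1, 9), Add(0, Mul(r, -1))) = Mul(Rational(-1, 9), Add(0, Mul(-1, r))) = Mul(Rational(-1, 9), Mul(-1, r)) = Mul(Rational(1, 9), r))
Add(Add(Function('j')(-4), Mul(-35, -15)), -7606) = Add(Add(Mul(Rational(1, 9), -4), Mul(-35, -15)), -7606) = Add(Add(Rational(-4, 9), 525), -7606) = Add(Rational(4721, 9), -7606) = Rational(-63733, 9)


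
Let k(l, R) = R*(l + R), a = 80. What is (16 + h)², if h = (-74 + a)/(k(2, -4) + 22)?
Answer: 6561/25 ≈ 262.44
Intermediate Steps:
k(l, R) = R*(R + l)
h = ⅕ (h = (-74 + 80)/(-4*(-4 + 2) + 22) = 6/(-4*(-2) + 22) = 6/(8 + 22) = 6/30 = 6*(1/30) = ⅕ ≈ 0.20000)
(16 + h)² = (16 + ⅕)² = (81/5)² = 6561/25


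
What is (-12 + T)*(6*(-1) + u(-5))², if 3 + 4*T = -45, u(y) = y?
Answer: -2904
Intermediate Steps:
T = -12 (T = -¾ + (¼)*(-45) = -¾ - 45/4 = -12)
(-12 + T)*(6*(-1) + u(-5))² = (-12 - 12)*(6*(-1) - 5)² = -24*(-6 - 5)² = -24*(-11)² = -24*121 = -2904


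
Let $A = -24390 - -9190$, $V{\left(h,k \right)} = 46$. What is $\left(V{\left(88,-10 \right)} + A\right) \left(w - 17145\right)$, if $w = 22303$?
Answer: $-78164332$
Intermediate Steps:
$A = -15200$ ($A = -24390 + 9190 = -15200$)
$\left(V{\left(88,-10 \right)} + A\right) \left(w - 17145\right) = \left(46 - 15200\right) \left(22303 - 17145\right) = \left(-15154\right) 5158 = -78164332$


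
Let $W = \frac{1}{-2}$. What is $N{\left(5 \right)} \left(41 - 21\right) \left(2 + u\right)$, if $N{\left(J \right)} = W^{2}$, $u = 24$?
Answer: $130$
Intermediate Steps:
$W = - \frac{1}{2} \approx -0.5$
$N{\left(J \right)} = \frac{1}{4}$ ($N{\left(J \right)} = \left(- \frac{1}{2}\right)^{2} = \frac{1}{4}$)
$N{\left(5 \right)} \left(41 - 21\right) \left(2 + u\right) = \frac{\left(41 - 21\right) \left(2 + 24\right)}{4} = \frac{20 \cdot 26}{4} = \frac{1}{4} \cdot 520 = 130$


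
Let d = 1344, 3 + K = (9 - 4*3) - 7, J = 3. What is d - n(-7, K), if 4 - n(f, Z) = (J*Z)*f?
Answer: 1613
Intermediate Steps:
K = -13 (K = -3 + ((9 - 4*3) - 7) = -3 + ((9 - 12) - 7) = -3 + (-3 - 7) = -3 - 10 = -13)
n(f, Z) = 4 - 3*Z*f
d - n(-7, K) = 1344 - (4 - 3*(-13)*(-7)) = 1344 - (4 - 273) = 1344 - 1*(-269) = 1344 + 269 = 1613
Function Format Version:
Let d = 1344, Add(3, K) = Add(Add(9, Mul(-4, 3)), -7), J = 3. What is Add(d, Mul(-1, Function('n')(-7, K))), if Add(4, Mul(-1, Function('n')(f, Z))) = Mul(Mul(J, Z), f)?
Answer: 1613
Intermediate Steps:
K = -13 (K = Add(-3, Add(Add(9, Mul(-4, 3)), -7)) = Add(-3, Add(Add(9, -12), -7)) = Add(-3, Add(-3, -7)) = Add(-3, -10) = -13)
Function('n')(f, Z) = Add(4, Mul(-3, Z, f)) (Function('n')(f, Z) = Add(4, Mul(-1, Mul(Mul(3, Z), f))) = Add(4, Mul(-1, Mul(3, Z, f))) = Add(4, Mul(-3, Z, f)))
Add(d, Mul(-1, Function('n')(-7, K))) = Add(1344, Mul(-1, Add(4, Mul(-3, -13, -7)))) = Add(1344, Mul(-1, Add(4, -273))) = Add(1344, Mul(-1, -269)) = Add(1344, 269) = 1613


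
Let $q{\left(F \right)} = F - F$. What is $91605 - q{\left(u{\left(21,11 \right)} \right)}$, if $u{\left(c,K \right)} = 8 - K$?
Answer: $91605$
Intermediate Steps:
$q{\left(F \right)} = 0$
$91605 - q{\left(u{\left(21,11 \right)} \right)} = 91605 - 0 = 91605 + 0 = 91605$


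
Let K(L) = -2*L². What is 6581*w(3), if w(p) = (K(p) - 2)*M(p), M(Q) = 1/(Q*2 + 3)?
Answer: -131620/9 ≈ -14624.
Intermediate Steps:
M(Q) = 1/(3 + 2*Q) (M(Q) = 1/(2*Q + 3) = 1/(3 + 2*Q))
w(p) = (-2 - 2*p²)/(3 + 2*p) (w(p) = (-2*p² - 2)/(3 + 2*p) = (-2 - 2*p²)/(3 + 2*p))
6581*w(3) = 6581*(2*(-1 - 1*3²)/(3 + 2*3)) = 6581*(2*(-1 - 1*9)/(3 + 6)) = 6581*(2*(-1 - 9)/9) = 6581*(2*(⅑)*(-10)) = 6581*(-20/9) = -131620/9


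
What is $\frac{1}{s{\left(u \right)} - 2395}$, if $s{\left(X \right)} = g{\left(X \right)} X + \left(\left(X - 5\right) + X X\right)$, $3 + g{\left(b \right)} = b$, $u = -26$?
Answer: $- \frac{1}{996} \approx -0.001004$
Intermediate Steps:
$g{\left(b \right)} = -3 + b$
$s{\left(X \right)} = -5 + X + X^{2} + X \left(-3 + X\right)$ ($s{\left(X \right)} = \left(-3 + X\right) X + \left(\left(X - 5\right) + X X\right) = X \left(-3 + X\right) + \left(\left(X - 5\right) + X^{2}\right) = X \left(-3 + X\right) + \left(\left(-5 + X\right) + X^{2}\right) = X \left(-3 + X\right) + \left(-5 + X + X^{2}\right) = -5 + X + X^{2} + X \left(-3 + X\right)$)
$\frac{1}{s{\left(u \right)} - 2395} = \frac{1}{\left(-5 - -52 + 2 \left(-26\right)^{2}\right) - 2395} = \frac{1}{\left(-5 + 52 + 2 \cdot 676\right) - 2395} = \frac{1}{\left(-5 + 52 + 1352\right) - 2395} = \frac{1}{1399 - 2395} = \frac{1}{-996} = - \frac{1}{996}$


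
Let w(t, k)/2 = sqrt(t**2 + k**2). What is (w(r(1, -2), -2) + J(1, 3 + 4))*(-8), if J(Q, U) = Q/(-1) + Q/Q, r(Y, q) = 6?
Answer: -32*sqrt(10) ≈ -101.19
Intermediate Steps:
w(t, k) = 2*sqrt(k**2 + t**2) (w(t, k) = 2*sqrt(t**2 + k**2) = 2*sqrt(k**2 + t**2))
J(Q, U) = 1 - Q (J(Q, U) = Q*(-1) + 1 = -Q + 1 = 1 - Q)
(w(r(1, -2), -2) + J(1, 3 + 4))*(-8) = (2*sqrt((-2)**2 + 6**2) + (1 - 1*1))*(-8) = (2*sqrt(4 + 36) + (1 - 1))*(-8) = (2*sqrt(40) + 0)*(-8) = (2*(2*sqrt(10)) + 0)*(-8) = (4*sqrt(10) + 0)*(-8) = (4*sqrt(10))*(-8) = -32*sqrt(10)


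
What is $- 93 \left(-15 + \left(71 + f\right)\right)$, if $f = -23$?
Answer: $-3069$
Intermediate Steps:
$- 93 \left(-15 + \left(71 + f\right)\right) = - 93 \left(-15 + \left(71 - 23\right)\right) = - 93 \left(-15 + 48\right) = \left(-93\right) 33 = -3069$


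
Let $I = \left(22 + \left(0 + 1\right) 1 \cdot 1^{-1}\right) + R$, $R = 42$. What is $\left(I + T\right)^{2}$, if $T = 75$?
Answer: $19600$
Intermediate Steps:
$I = 65$ ($I = \left(22 + \left(0 + 1\right) 1 \cdot 1^{-1}\right) + 42 = \left(22 + 1 \cdot 1 \cdot 1\right) + 42 = \left(22 + 1 \cdot 1\right) + 42 = \left(22 + 1\right) + 42 = 23 + 42 = 65$)
$\left(I + T\right)^{2} = \left(65 + 75\right)^{2} = 140^{2} = 19600$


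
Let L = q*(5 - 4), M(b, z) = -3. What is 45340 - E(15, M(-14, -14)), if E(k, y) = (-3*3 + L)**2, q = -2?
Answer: 45219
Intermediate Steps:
L = -2 (L = -2*(5 - 4) = -2*1 = -2)
E(k, y) = 121 (E(k, y) = (-3*3 - 2)**2 = (-9 - 2)**2 = (-11)**2 = 121)
45340 - E(15, M(-14, -14)) = 45340 - 1*121 = 45340 - 121 = 45219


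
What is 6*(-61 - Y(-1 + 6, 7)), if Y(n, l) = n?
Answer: -396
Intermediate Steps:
6*(-61 - Y(-1 + 6, 7)) = 6*(-61 - (-1 + 6)) = 6*(-61 - 1*5) = 6*(-61 - 5) = 6*(-66) = -396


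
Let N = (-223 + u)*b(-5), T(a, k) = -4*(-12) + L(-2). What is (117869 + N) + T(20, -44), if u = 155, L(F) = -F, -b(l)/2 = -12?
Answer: 116287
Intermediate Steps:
b(l) = 24 (b(l) = -2*(-12) = 24)
T(a, k) = 50 (T(a, k) = -4*(-12) - 1*(-2) = 48 + 2 = 50)
N = -1632 (N = (-223 + 155)*24 = -68*24 = -1632)
(117869 + N) + T(20, -44) = (117869 - 1632) + 50 = 116237 + 50 = 116287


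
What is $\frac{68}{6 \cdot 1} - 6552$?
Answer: $- \frac{19622}{3} \approx -6540.7$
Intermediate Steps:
$\frac{68}{6 \cdot 1} - 6552 = \frac{68}{6} - 6552 = 68 \cdot \frac{1}{6} - 6552 = \frac{34}{3} - 6552 = - \frac{19622}{3}$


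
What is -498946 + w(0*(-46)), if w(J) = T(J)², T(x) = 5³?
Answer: -483321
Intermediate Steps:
T(x) = 125
w(J) = 15625 (w(J) = 125² = 15625)
-498946 + w(0*(-46)) = -498946 + 15625 = -483321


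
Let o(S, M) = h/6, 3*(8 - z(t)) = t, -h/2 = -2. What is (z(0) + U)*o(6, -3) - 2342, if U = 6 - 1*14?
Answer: -2342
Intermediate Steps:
h = 4 (h = -2*(-2) = 4)
z(t) = 8 - t/3
U = -8 (U = 6 - 14 = -8)
o(S, M) = ⅔ (o(S, M) = 4/6 = 4*(⅙) = ⅔)
(z(0) + U)*o(6, -3) - 2342 = ((8 - ⅓*0) - 8)*(⅔) - 2342 = ((8 + 0) - 8)*(⅔) - 2342 = (8 - 8)*(⅔) - 2342 = 0*(⅔) - 2342 = 0 - 2342 = -2342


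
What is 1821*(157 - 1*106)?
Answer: 92871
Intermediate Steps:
1821*(157 - 1*106) = 1821*(157 - 106) = 1821*51 = 92871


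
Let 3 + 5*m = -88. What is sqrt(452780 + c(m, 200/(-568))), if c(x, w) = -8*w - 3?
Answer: sqrt(2282463057)/71 ≈ 672.89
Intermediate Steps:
m = -91/5 (m = -3/5 + (1/5)*(-88) = -3/5 - 88/5 = -91/5 ≈ -18.200)
c(x, w) = -3 - 8*w
sqrt(452780 + c(m, 200/(-568))) = sqrt(452780 + (-3 - 1600/(-568))) = sqrt(452780 + (-3 - 1600*(-1)/568)) = sqrt(452780 + (-3 - 8*(-25/71))) = sqrt(452780 + (-3 + 200/71)) = sqrt(452780 - 13/71) = sqrt(32147367/71) = sqrt(2282463057)/71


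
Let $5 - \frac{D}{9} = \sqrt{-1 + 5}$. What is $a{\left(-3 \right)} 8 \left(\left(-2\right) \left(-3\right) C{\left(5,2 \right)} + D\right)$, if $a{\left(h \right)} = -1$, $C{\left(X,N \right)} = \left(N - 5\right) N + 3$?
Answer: $-72$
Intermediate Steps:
$C{\left(X,N \right)} = 3 + N \left(-5 + N\right)$ ($C{\left(X,N \right)} = \left(-5 + N\right) N + 3 = N \left(-5 + N\right) + 3 = 3 + N \left(-5 + N\right)$)
$D = 27$ ($D = 45 - 9 \sqrt{-1 + 5} = 45 - 9 \sqrt{4} = 45 - 18 = 27$)
$a{\left(-3 \right)} 8 \left(\left(-2\right) \left(-3\right) C{\left(5,2 \right)} + D\right) = \left(-1\right) 8 \left(\left(-2\right) \left(-3\right) \left(3 + 2^{2} - 10\right) + 27\right) = - 8 \left(6 \left(3 + 4 - 10\right) + 27\right) = - 8 \left(6 \left(-3\right) + 27\right) = - 8 \left(-18 + 27\right) = \left(-8\right) 9 = -72$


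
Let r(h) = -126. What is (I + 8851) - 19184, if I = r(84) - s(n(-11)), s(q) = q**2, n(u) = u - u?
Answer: -10459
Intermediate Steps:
n(u) = 0
I = -126 (I = -126 - 1*0**2 = -126 - 1*0 = -126 + 0 = -126)
(I + 8851) - 19184 = (-126 + 8851) - 19184 = 8725 - 19184 = -10459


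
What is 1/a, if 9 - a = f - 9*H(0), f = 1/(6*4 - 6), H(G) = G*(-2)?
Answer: 18/161 ≈ 0.11180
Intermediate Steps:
H(G) = -2*G
f = 1/18 (f = 1/(24 - 6) = 1/18 ≈ 0.055556)
a = 161/18 (a = 9 - (1/18 - (-18)*0) = 9 - (1/18 - 9*0) = 9 - (1/18 + 0) = 9 - 1*1/18 = 9 - 1/18 = 161/18 ≈ 8.9444)
1/a = 1/(161/18) = 18/161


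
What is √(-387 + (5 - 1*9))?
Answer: I*√391 ≈ 19.774*I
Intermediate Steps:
√(-387 + (5 - 1*9)) = √(-387 + (5 - 9)) = √(-387 - 4) = √(-391) = I*√391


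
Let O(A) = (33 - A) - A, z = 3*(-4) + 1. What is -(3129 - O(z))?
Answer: -3074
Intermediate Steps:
z = -11 (z = -12 + 1 = -11)
O(A) = 33 - 2*A
-(3129 - O(z)) = -(3129 - (33 - 2*(-11))) = -(3129 - (33 + 22)) = -(3129 - 1*55) = -(3129 - 55) = -1*3074 = -3074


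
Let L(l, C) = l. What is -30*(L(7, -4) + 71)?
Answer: -2340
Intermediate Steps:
-30*(L(7, -4) + 71) = -30*(7 + 71) = -30*78 = -2340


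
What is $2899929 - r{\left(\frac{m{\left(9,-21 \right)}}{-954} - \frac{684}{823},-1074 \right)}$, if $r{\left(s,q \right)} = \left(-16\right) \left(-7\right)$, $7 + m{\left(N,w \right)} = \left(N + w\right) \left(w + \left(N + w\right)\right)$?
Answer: $2899817$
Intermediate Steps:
$m{\left(N,w \right)} = -7 + \left(N + w\right) \left(N + 2 w\right)$ ($m{\left(N,w \right)} = -7 + \left(N + w\right) \left(w + \left(N + w\right)\right) = -7 + \left(N + w\right) \left(N + 2 w\right)$)
$r{\left(s,q \right)} = 112$
$2899929 - r{\left(\frac{m{\left(9,-21 \right)}}{-954} - \frac{684}{823},-1074 \right)} = 2899929 - 112 = 2899817$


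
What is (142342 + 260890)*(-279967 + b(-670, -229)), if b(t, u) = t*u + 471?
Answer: -50833845312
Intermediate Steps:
b(t, u) = 471 + t*u
(142342 + 260890)*(-279967 + b(-670, -229)) = (142342 + 260890)*(-279967 + (471 - 670*(-229))) = 403232*(-279967 + (471 + 153430)) = 403232*(-279967 + 153901) = 403232*(-126066) = -50833845312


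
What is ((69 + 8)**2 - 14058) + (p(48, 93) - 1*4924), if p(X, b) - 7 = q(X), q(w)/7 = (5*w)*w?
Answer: 67594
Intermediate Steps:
q(w) = 35*w**2 (q(w) = 7*((5*w)*w) = 7*(5*w**2) = 35*w**2)
p(X, b) = 7 + 35*X**2
((69 + 8)**2 - 14058) + (p(48, 93) - 1*4924) = ((69 + 8)**2 - 14058) + ((7 + 35*48**2) - 1*4924) = (77**2 - 14058) + ((7 + 35*2304) - 4924) = (5929 - 14058) + ((7 + 80640) - 4924) = -8129 + (80647 - 4924) = -8129 + 75723 = 67594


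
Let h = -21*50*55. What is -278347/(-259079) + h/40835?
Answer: -719102501/2115898193 ≈ -0.33986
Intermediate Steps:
h = -57750 (h = -1050*55 = -57750)
-278347/(-259079) + h/40835 = -278347/(-259079) - 57750/40835 = -278347*(-1/259079) - 57750*1/40835 = 278347/259079 - 11550/8167 = -719102501/2115898193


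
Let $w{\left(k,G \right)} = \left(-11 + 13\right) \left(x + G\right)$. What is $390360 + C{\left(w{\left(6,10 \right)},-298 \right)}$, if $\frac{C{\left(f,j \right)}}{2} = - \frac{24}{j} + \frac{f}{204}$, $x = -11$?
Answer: $\frac{2966346715}{7599} \approx 3.9036 \cdot 10^{5}$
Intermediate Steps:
$w{\left(k,G \right)} = -22 + 2 G$ ($w{\left(k,G \right)} = \left(-11 + 13\right) \left(-11 + G\right) = 2 \left(-11 + G\right) = -22 + 2 G$)
$C{\left(f,j \right)} = - \frac{48}{j} + \frac{f}{102}$ ($C{\left(f,j \right)} = 2 \left(- \frac{24}{j} + \frac{f}{204}\right) = - \frac{48}{j} + \frac{f}{102}$)
$390360 + C{\left(w{\left(6,10 \right)},-298 \right)} = 390360 + \left(- \frac{48}{-298} + \frac{-22 + 2 \cdot 10}{102}\right) = 390360 + \left(\left(-48\right) \left(- \frac{1}{298}\right) + \frac{-22 + 20}{102}\right) = 390360 + \left(\frac{24}{149} + \frac{1}{102} \left(-2\right)\right) = 390360 + \left(\frac{24}{149} - \frac{1}{51}\right) = 390360 + \frac{1075}{7599} = \frac{2966346715}{7599}$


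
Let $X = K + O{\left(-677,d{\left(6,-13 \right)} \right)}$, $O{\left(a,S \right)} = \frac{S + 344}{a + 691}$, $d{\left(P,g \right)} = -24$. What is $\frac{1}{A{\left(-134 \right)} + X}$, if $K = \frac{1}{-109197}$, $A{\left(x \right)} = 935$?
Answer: $\frac{764379}{732165878} \approx 0.001044$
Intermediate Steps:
$K = - \frac{1}{109197} \approx -9.1578 \cdot 10^{-6}$
$O{\left(a,S \right)} = \frac{344 + S}{691 + a}$
$X = \frac{17471513}{764379}$ ($X = - \frac{1}{109197} + \frac{344 - 24}{691 - 677} = - \frac{1}{109197} + \frac{1}{14} \cdot 320 = - \frac{1}{109197} + \frac{160}{7} = \frac{17471513}{764379} \approx 22.857$)
$\frac{1}{A{\left(-134 \right)} + X} = \frac{1}{935 + \frac{17471513}{764379}} = \frac{1}{\frac{732165878}{764379}} = \frac{764379}{732165878}$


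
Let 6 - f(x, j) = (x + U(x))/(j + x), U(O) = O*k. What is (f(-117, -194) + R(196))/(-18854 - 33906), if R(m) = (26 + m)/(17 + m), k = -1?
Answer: -25/187298 ≈ -0.00013348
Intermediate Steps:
U(O) = -O (U(O) = O*(-1) = -O)
R(m) = (26 + m)/(17 + m)
f(x, j) = 6 (f(x, j) = 6 - (x - x)/(j + x) = 6 - 0/(j + x) = 6 - 1*0 = 6 + 0 = 6)
(f(-117, -194) + R(196))/(-18854 - 33906) = (6 + (26 + 196)/(17 + 196))/(-18854 - 33906) = (6 + 222/213)/(-52760) = (6 + (1/213)*222)*(-1/52760) = (6 + 74/71)*(-1/52760) = (500/71)*(-1/52760) = -25/187298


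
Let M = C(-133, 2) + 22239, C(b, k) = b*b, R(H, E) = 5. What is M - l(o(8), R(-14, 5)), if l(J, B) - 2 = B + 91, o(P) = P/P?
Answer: 39830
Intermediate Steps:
o(P) = 1
C(b, k) = b²
l(J, B) = 93 + B (l(J, B) = 2 + (B + 91) = 2 + (91 + B) = 93 + B)
M = 39928 (M = (-133)² + 22239 = 17689 + 22239 = 39928)
M - l(o(8), R(-14, 5)) = 39928 - (93 + 5) = 39928 - 1*98 = 39928 - 98 = 39830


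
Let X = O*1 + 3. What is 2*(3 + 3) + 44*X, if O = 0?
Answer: 144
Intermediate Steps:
X = 3 (X = 0*1 + 3 = 0 + 3 = 3)
2*(3 + 3) + 44*X = 2*(3 + 3) + 44*3 = 2*6 + 132 = 12 + 132 = 144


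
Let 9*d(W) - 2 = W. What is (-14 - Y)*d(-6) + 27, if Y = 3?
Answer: 311/9 ≈ 34.556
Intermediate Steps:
d(W) = 2/9 + W/9
(-14 - Y)*d(-6) + 27 = (-14 - 1*3)*(2/9 + (1/9)*(-6)) + 27 = (-14 - 3)*(2/9 - 2/3) + 27 = -17*(-4/9) + 27 = 68/9 + 27 = 311/9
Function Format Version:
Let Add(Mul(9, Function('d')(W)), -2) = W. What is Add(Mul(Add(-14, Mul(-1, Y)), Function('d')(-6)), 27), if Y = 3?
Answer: Rational(311, 9) ≈ 34.556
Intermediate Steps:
Function('d')(W) = Add(Rational(2, 9), Mul(Rational(1, 9), W))
Add(Mul(Add(-14, Mul(-1, Y)), Function('d')(-6)), 27) = Add(Mul(Add(-14, Mul(-1, 3)), Add(Rational(2, 9), Mul(Rational(1, 9), -6))), 27) = Add(Mul(Add(-14, -3), Add(Rational(2, 9), Rational(-2, 3))), 27) = Add(Mul(-17, Rational(-4, 9)), 27) = Add(Rational(68, 9), 27) = Rational(311, 9)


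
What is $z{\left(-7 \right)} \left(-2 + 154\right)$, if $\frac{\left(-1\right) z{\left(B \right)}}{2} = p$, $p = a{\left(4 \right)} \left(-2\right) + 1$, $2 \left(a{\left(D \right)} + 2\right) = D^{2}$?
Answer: $3344$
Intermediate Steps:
$a{\left(D \right)} = -2 + \frac{D^{2}}{2}$
$p = -11$ ($p = \left(-2 + \frac{4^{2}}{2}\right) \left(-2\right) + 1 = \left(-2 + \frac{1}{2} \cdot 16\right) \left(-2\right) + 1 = \left(-2 + 8\right) \left(-2\right) + 1 = 6 \left(-2\right) + 1 = -12 + 1 = -11$)
$z{\left(B \right)} = 22$ ($z{\left(B \right)} = \left(-2\right) \left(-11\right) = 22$)
$z{\left(-7 \right)} \left(-2 + 154\right) = 22 \left(-2 + 154\right) = 22 \cdot 152 = 3344$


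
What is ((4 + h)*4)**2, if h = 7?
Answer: 1936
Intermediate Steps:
((4 + h)*4)**2 = ((4 + 7)*4)**2 = (11*4)**2 = 44**2 = 1936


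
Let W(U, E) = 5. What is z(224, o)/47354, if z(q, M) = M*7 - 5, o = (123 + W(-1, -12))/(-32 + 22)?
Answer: -473/236770 ≈ -0.0019977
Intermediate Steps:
o = -64/5 (o = (123 + 5)/(-32 + 22) = 128/(-10) = 128*(-⅒) = -64/5 ≈ -12.800)
z(q, M) = -5 + 7*M (z(q, M) = 7*M - 5 = -5 + 7*M)
z(224, o)/47354 = (-5 + 7*(-64/5))/47354 = (-5 - 448/5)*(1/47354) = -473/5*1/47354 = -473/236770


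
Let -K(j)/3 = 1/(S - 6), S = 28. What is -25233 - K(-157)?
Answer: -555123/22 ≈ -25233.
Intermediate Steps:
K(j) = -3/22 (K(j) = -3/(28 - 6) = -3/22)
-25233 - K(-157) = -25233 - 1*(-3/22) = -25233 + 3/22 = -555123/22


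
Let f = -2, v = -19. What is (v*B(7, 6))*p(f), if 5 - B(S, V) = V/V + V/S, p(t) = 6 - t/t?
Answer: -2090/7 ≈ -298.57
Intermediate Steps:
p(t) = 5 (p(t) = 6 - 1*1 = 6 - 1 = 5)
B(S, V) = 4 - V/S (B(S, V) = 5 - (V/V + V/S) = 5 - (1 + V/S) = 5 + (-1 - V/S) = 4 - V/S)
(v*B(7, 6))*p(f) = -19*(4 - 1*6/7)*5 = -19*(4 - 1*6*1/7)*5 = -19*(4 - 6/7)*5 = -19*22/7*5 = -418/7*5 = -2090/7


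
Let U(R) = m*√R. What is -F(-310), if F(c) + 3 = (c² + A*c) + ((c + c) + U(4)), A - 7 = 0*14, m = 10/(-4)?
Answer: -93302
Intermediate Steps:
m = -5/2 (m = 10*(-¼) = -5/2 ≈ -2.5000)
U(R) = -5*√R/2
A = 7 (A = 7 + 0*14 = 7 + 0 = 7)
F(c) = -8 + c² + 9*c (F(c) = -3 + ((c² + 7*c) + ((c + c) - 5*√4/2)) = -3 + ((c² + 7*c) + (2*c - 5/2*2)) = -3 + ((c² + 7*c) + (2*c - 5)) = -3 + ((c² + 7*c) + (-5 + 2*c)) = -3 + (-5 + c² + 9*c) = -8 + c² + 9*c)
-F(-310) = -(-8 + (-310)² + 9*(-310)) = -(-8 + 96100 - 2790) = -1*93302 = -93302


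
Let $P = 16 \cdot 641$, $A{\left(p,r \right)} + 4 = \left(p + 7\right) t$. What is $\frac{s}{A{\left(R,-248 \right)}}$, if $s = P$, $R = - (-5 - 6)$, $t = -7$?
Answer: $- \frac{5128}{65} \approx -78.892$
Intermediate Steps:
$R = 11$ ($R = \left(-1\right) \left(-11\right) = 11$)
$A{\left(p,r \right)} = -53 - 7 p$ ($A{\left(p,r \right)} = -4 + \left(p + 7\right) \left(-7\right) = -4 + \left(7 + p\right) \left(-7\right) = -4 - \left(49 + 7 p\right) = -53 - 7 p$)
$P = 10256$
$s = 10256$
$\frac{s}{A{\left(R,-248 \right)}} = \frac{10256}{-53 - 77} = \frac{10256}{-130} = 10256 \left(- \frac{1}{130}\right) = - \frac{5128}{65}$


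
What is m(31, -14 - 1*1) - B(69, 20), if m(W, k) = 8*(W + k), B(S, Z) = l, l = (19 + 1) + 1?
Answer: 107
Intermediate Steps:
l = 21 (l = 20 + 1 = 21)
B(S, Z) = 21
m(W, k) = 8*W + 8*k
m(31, -14 - 1*1) - B(69, 20) = (8*31 + 8*(-14 - 1*1)) - 1*21 = (248 + 8*(-14 - 1)) - 21 = (248 + 8*(-15)) - 21 = (248 - 120) - 21 = 128 - 21 = 107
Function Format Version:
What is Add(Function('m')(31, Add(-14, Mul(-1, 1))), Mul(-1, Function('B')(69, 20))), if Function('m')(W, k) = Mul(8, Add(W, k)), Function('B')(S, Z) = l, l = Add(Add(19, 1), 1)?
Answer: 107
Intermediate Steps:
l = 21 (l = Add(20, 1) = 21)
Function('B')(S, Z) = 21
Function('m')(W, k) = Add(Mul(8, W), Mul(8, k))
Add(Function('m')(31, Add(-14, Mul(-1, 1))), Mul(-1, Function('B')(69, 20))) = Add(Add(Mul(8, 31), Mul(8, Add(-14, Mul(-1, 1)))), Mul(-1, 21)) = Add(Add(248, Mul(8, Add(-14, -1))), -21) = Add(Add(248, Mul(8, -15)), -21) = Add(Add(248, -120), -21) = Add(128, -21) = 107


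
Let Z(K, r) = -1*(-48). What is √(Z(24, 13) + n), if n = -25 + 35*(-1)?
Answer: 2*I*√3 ≈ 3.4641*I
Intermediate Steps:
Z(K, r) = 48
n = -60 (n = -25 - 35 = -60)
√(Z(24, 13) + n) = √(48 - 60) = √(-12) = 2*I*√3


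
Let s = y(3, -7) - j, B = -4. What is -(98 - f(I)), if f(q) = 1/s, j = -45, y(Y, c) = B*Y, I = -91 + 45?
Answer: -3233/33 ≈ -97.970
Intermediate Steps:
I = -46
y(Y, c) = -4*Y
s = 33 (s = -4*3 - 1*(-45) = -12 + 45 = 33)
f(q) = 1/33
-(98 - f(I)) = -(98 - 1*1/33) = -(98 - 1/33) = -1*3233/33 = -3233/33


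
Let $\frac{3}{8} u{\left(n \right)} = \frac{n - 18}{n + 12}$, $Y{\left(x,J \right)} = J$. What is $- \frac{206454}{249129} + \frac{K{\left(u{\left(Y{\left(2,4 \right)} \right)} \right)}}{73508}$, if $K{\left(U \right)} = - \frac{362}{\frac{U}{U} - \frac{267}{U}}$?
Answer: $- \frac{2043809327257}{2466147236976} \approx -0.82875$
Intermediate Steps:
$u{\left(n \right)} = \frac{8 \left(-18 + n\right)}{3 \left(12 + n\right)}$ ($u{\left(n \right)} = \frac{8 \frac{n - 18}{n + 12}}{3} = \frac{8 \frac{-18 + n}{12 + n}}{3} = \frac{8 \left(-18 + n\right)}{3 \left(12 + n\right)}$)
$K{\left(U \right)} = - \frac{362}{1 - \frac{267}{U}}$
$- \frac{206454}{249129} + \frac{K{\left(u{\left(Y{\left(2,4 \right)} \right)} \right)}}{73508} = - \frac{206454}{249129} + \frac{\left(-362\right) \frac{8 \left(-18 + 4\right)}{3 \left(12 + 4\right)} \frac{1}{-267 + \frac{8 \left(-18 + 4\right)}{3 \left(12 + 4\right)}}}{73508} = \left(-206454\right) \frac{1}{249129} + - \frac{362 \cdot \frac{8}{3} \cdot \frac{1}{16} \left(-14\right)}{-267 + \frac{8}{3} \cdot \frac{1}{16} \left(-14\right)} \frac{1}{73508} = - \frac{68818}{83043} + - \frac{362 \cdot \frac{8}{3} \cdot \frac{1}{16} \left(-14\right)}{-267 + \frac{8}{3} \cdot \frac{1}{16} \left(-14\right)} \frac{1}{73508} = - \frac{68818}{83043} + \left(-362\right) \left(- \frac{7}{3}\right) \frac{1}{-267 - \frac{7}{3}} \cdot \frac{1}{73508} = - \frac{68818}{83043} + \left(-362\right) \left(- \frac{7}{3}\right) \frac{1}{- \frac{808}{3}} \cdot \frac{1}{73508} = - \frac{68818}{83043} + \left(-362\right) \left(- \frac{7}{3}\right) \left(- \frac{3}{808}\right) \frac{1}{73508} = - \frac{68818}{83043} - \frac{1267}{29697232} = - \frac{2043809327257}{2466147236976}$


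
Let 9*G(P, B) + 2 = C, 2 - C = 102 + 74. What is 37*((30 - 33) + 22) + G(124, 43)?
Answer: 6151/9 ≈ 683.44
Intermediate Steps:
C = -174 (C = 2 - (102 + 74) = 2 - 1*176 = 2 - 176 = -174)
G(P, B) = -176/9 (G(P, B) = -2/9 + (⅑)*(-174) = -2/9 - 58/3 = -176/9)
37*((30 - 33) + 22) + G(124, 43) = 37*((30 - 33) + 22) - 176/9 = 37*(-3 + 22) - 176/9 = 37*19 - 176/9 = 703 - 176/9 = 6151/9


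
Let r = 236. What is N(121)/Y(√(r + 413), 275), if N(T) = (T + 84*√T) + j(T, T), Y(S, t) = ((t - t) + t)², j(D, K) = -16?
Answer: 1029/75625 ≈ 0.013607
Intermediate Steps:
Y(S, t) = t² (Y(S, t) = (0 + t)² = t²)
N(T) = -16 + T + 84*√T (N(T) = (T + 84*√T) - 16 = -16 + T + 84*√T)
N(121)/Y(√(r + 413), 275) = (-16 + 121 + 84*√121)/(275²) = (-16 + 121 + 84*11)/75625 = (-16 + 121 + 924)*(1/75625) = 1029*(1/75625) = 1029/75625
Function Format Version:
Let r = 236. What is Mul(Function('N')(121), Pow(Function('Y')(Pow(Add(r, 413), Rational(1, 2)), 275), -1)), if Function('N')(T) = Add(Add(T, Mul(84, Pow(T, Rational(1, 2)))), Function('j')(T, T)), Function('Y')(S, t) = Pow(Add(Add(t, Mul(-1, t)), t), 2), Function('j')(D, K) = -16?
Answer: Rational(1029, 75625) ≈ 0.013607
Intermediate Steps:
Function('Y')(S, t) = Pow(t, 2) (Function('Y')(S, t) = Pow(Add(0, t), 2) = Pow(t, 2))
Function('N')(T) = Add(-16, T, Mul(84, Pow(T, Rational(1, 2)))) (Function('N')(T) = Add(Add(T, Mul(84, Pow(T, Rational(1, 2)))), -16) = Add(-16, T, Mul(84, Pow(T, Rational(1, 2)))))
Mul(Function('N')(121), Pow(Function('Y')(Pow(Add(r, 413), Rational(1, 2)), 275), -1)) = Mul(Add(-16, 121, Mul(84, Pow(121, Rational(1, 2)))), Pow(Pow(275, 2), -1)) = Mul(Add(-16, 121, Mul(84, 11)), Pow(75625, -1)) = Mul(Add(-16, 121, 924), Rational(1, 75625)) = Mul(1029, Rational(1, 75625)) = Rational(1029, 75625)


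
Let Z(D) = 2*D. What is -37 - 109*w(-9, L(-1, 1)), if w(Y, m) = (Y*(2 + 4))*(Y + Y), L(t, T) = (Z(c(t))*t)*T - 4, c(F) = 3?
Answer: -105985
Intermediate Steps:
L(t, T) = -4 + 6*T*t (L(t, T) = ((2*3)*t)*T - 4 = (6*t)*T - 4 = 6*T*t - 4 = -4 + 6*T*t)
w(Y, m) = 12*Y**2 (w(Y, m) = (Y*6)*(2*Y) = (6*Y)*(2*Y) = 12*Y**2)
-37 - 109*w(-9, L(-1, 1)) = -37 - 1308*(-9)**2 = -37 - 1308*81 = -37 - 109*972 = -37 - 105948 = -105985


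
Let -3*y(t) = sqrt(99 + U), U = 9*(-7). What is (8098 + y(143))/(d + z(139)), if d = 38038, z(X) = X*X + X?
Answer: 4048/28749 ≈ 0.14080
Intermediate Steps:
z(X) = X + X**2 (z(X) = X**2 + X = X + X**2)
U = -63
y(t) = -2 (y(t) = -sqrt(99 - 63)/3 = -sqrt(36)/3 = -1/3*6 = -2)
(8098 + y(143))/(d + z(139)) = (8098 - 2)/(38038 + 139*(1 + 139)) = 8096/(38038 + 139*140) = 8096/(38038 + 19460) = 8096/57498 = 8096*(1/57498) = 4048/28749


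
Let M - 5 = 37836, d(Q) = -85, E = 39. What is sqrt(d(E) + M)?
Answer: 2*sqrt(9439) ≈ 194.31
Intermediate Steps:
M = 37841 (M = 5 + 37836 = 37841)
sqrt(d(E) + M) = sqrt(-85 + 37841) = sqrt(37756) = 2*sqrt(9439)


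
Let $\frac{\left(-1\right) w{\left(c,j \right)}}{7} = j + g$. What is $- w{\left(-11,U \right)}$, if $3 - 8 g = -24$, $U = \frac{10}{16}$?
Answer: $28$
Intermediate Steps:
$U = \frac{5}{8}$ ($U = 10 \cdot \frac{1}{16} = \frac{5}{8} \approx 0.625$)
$g = \frac{27}{8}$ ($g = \frac{3}{8} - -3 = \frac{3}{8} + 3 = \frac{27}{8} \approx 3.375$)
$w{\left(c,j \right)} = - \frac{189}{8} - 7 j$ ($w{\left(c,j \right)} = - 7 \left(j + \frac{27}{8}\right) = - 7 \left(\frac{27}{8} + j\right) = - \frac{189}{8} - 7 j$)
$- w{\left(-11,U \right)} = - (- \frac{189}{8} - \frac{35}{8}) = \left(-1\right) \left(-28\right) = 28$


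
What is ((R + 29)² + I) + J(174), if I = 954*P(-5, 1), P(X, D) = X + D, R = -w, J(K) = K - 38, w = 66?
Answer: -2311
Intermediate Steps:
J(K) = -38 + K
R = -66 (R = -1*66 = -66)
P(X, D) = D + X
I = -3816 (I = 954*(1 - 5) = 954*(-4) = -3816)
((R + 29)² + I) + J(174) = ((-66 + 29)² - 3816) + (-38 + 174) = ((-37)² - 3816) + 136 = (1369 - 3816) + 136 = -2447 + 136 = -2311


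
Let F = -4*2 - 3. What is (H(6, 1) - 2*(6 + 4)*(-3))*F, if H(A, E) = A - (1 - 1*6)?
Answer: -781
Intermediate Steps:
F = -11 (F = -8 - 3 = -11)
H(A, E) = 5 + A (H(A, E) = A - (1 - 6) = A - 1*(-5) = A + 5 = 5 + A)
(H(6, 1) - 2*(6 + 4)*(-3))*F = ((5 + 6) - 2*(6 + 4)*(-3))*(-11) = (11 - 20*(-3))*(-11) = (11 - 2*(-30))*(-11) = (11 + 60)*(-11) = 71*(-11) = -781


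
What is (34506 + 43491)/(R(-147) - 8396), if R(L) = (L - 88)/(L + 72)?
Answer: -1169955/125893 ≈ -9.2932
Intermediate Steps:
R(L) = (-88 + L)/(72 + L)
(34506 + 43491)/(R(-147) - 8396) = (34506 + 43491)/((-88 - 147)/(72 - 147) - 8396) = 77997/(-235/(-75) - 8396) = 77997/(-1/75*(-235) - 8396) = 77997/(47/15 - 8396) = 77997/(-125893/15) = 77997*(-15/125893) = -1169955/125893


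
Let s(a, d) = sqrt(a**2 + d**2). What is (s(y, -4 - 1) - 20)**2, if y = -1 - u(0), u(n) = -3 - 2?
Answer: (20 - sqrt(41))**2 ≈ 184.88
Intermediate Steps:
u(n) = -5
y = 4 (y = -1 - 1*(-5) = -1 + 5 = 4)
(s(y, -4 - 1) - 20)**2 = (sqrt(4**2 + (-4 - 1)**2) - 20)**2 = (sqrt(16 + (-5)**2) - 20)**2 = (sqrt(16 + 25) - 20)**2 = (sqrt(41) - 20)**2 = (-20 + sqrt(41))**2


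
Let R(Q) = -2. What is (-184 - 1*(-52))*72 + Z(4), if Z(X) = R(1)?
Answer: -9506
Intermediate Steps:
Z(X) = -2
(-184 - 1*(-52))*72 + Z(4) = (-184 - 1*(-52))*72 - 2 = (-184 + 52)*72 - 2 = -132*72 - 2 = -9504 - 2 = -9506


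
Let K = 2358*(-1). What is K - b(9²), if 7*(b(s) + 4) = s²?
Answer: -23039/7 ≈ -3291.3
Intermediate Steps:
K = -2358
b(s) = -4 + s²/7
K - b(9²) = -2358 - (-4 + (9²)²/7) = -2358 - (-4 + (⅐)*81²) = -2358 - (-4 + (⅐)*6561) = -2358 - (-4 + 6561/7) = -2358 - 1*6533/7 = -2358 - 6533/7 = -23039/7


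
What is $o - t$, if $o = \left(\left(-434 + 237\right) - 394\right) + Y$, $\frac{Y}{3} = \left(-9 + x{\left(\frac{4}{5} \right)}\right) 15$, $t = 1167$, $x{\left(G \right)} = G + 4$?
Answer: $-1947$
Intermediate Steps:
$x{\left(G \right)} = 4 + G$
$Y = -189$ ($Y = 3 \left(-9 + \left(4 + \frac{4}{5}\right)\right) 15 = 3 \left(-9 + \frac{24}{5}\right) 15 = 3 \left(\left(- \frac{21}{5}\right) 15\right) = 3 \left(-63\right) = -189$)
$o = -780$ ($o = \left(\left(-434 + 237\right) - 394\right) - 189 = \left(-197 - 394\right) - 189 = -591 - 189 = -780$)
$o - t = -780 - 1167 = -1947$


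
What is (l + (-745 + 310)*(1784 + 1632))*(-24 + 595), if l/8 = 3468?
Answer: -832641336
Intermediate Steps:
l = 27744 (l = 8*3468 = 27744)
(l + (-745 + 310)*(1784 + 1632))*(-24 + 595) = (27744 + (-745 + 310)*(1784 + 1632))*(-24 + 595) = (27744 - 435*3416)*571 = (27744 - 1485960)*571 = -1458216*571 = -832641336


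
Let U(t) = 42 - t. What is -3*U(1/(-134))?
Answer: -16887/134 ≈ -126.02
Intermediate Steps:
-3*U(1/(-134)) = -3*(42 - 1/(-134)) = -3*(42 - 1*(-1/134)) = -3*(42 + 1/134) = -3*5629/134 = -16887/134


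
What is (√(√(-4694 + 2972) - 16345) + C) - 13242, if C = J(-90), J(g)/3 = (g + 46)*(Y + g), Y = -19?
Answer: 1146 + √(-16345 + I*√1722) ≈ 1146.2 + 127.85*I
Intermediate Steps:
J(g) = 3*(-19 + g)*(46 + g) (J(g) = 3*((g + 46)*(-19 + g)) = 3*((46 + g)*(-19 + g)) = 3*((-19 + g)*(46 + g)) = 3*(-19 + g)*(46 + g))
C = 14388 (C = -2622 + 3*(-90)² + 81*(-90) = -2622 + 3*8100 - 7290 = -2622 + 24300 - 7290 = 14388)
(√(√(-4694 + 2972) - 16345) + C) - 13242 = (√(√(-4694 + 2972) - 16345) + 14388) - 13242 = (√(√(-1722) - 16345) + 14388) - 13242 = (√(I*√1722 - 16345) + 14388) - 13242 = (√(-16345 + I*√1722) + 14388) - 13242 = (14388 + √(-16345 + I*√1722)) - 13242 = 1146 + √(-16345 + I*√1722)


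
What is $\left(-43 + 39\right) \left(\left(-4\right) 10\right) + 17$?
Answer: $177$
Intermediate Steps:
$\left(-43 + 39\right) \left(\left(-4\right) 10\right) + 17 = \left(-4\right) \left(-40\right) + 17 = 160 + 17 = 177$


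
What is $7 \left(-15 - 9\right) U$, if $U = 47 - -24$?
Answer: $-11928$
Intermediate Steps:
$U = 71$ ($U = 47 + 24 = 71$)
$7 \left(-15 - 9\right) U = 7 \left(-15 - 9\right) 71 = 7 \left(-24\right) 71 = \left(-168\right) 71 = -11928$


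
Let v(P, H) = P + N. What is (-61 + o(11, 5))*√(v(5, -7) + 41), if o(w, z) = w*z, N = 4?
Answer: -30*√2 ≈ -42.426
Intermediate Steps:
v(P, H) = 4 + P (v(P, H) = P + 4 = 4 + P)
(-61 + o(11, 5))*√(v(5, -7) + 41) = (-61 + 11*5)*√((4 + 5) + 41) = (-61 + 55)*√(9 + 41) = -30*√2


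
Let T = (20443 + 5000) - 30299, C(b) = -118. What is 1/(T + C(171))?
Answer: -1/4974 ≈ -0.00020105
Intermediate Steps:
T = -4856 (T = 25443 - 30299 = -4856)
1/(T + C(171)) = 1/(-4856 - 118) = 1/(-4974) = -1/4974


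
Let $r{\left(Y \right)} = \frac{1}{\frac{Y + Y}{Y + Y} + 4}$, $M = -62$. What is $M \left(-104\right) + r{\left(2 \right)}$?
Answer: $\frac{32241}{5} \approx 6448.2$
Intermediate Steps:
$r{\left(Y \right)} = \frac{1}{5}$ ($r{\left(Y \right)} = \frac{1}{\frac{2 Y}{2 Y} + 4} = \frac{1}{2 Y \frac{1}{2 Y} + 4} = \frac{1}{1 + 4} = \frac{1}{5}$)
$M \left(-104\right) + r{\left(2 \right)} = \left(-62\right) \left(-104\right) + \frac{1}{5} = 6448 + \frac{1}{5} = \frac{32241}{5}$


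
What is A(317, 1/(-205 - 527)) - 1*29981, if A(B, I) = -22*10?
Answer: -30201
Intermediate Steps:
A(B, I) = -220
A(317, 1/(-205 - 527)) - 1*29981 = -220 - 1*29981 = -220 - 29981 = -30201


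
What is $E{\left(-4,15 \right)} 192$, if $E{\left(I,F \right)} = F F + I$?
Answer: $42432$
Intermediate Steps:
$E{\left(I,F \right)} = I + F^{2}$ ($E{\left(I,F \right)} = F^{2} + I = I + F^{2}$)
$E{\left(-4,15 \right)} 192 = \left(-4 + 15^{2}\right) 192 = \left(-4 + 225\right) 192 = 221 \cdot 192 = 42432$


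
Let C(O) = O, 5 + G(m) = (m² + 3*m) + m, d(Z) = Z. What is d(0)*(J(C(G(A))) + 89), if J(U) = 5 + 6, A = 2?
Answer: 0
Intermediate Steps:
G(m) = -5 + m² + 4*m (G(m) = -5 + ((m² + 3*m) + m) = -5 + (m² + 4*m) = -5 + m² + 4*m)
J(U) = 11
d(0)*(J(C(G(A))) + 89) = 0*(11 + 89) = 0*100 = 0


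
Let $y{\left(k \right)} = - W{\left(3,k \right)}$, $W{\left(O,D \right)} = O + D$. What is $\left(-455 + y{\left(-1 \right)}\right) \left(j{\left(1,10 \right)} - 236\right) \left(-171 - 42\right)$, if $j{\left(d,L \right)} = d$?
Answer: $-22875135$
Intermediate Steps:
$W{\left(O,D \right)} = D + O$
$y{\left(k \right)} = -3 - k$ ($y{\left(k \right)} = - (k + 3) = - (3 + k) = -3 - k$)
$\left(-455 + y{\left(-1 \right)}\right) \left(j{\left(1,10 \right)} - 236\right) \left(-171 - 42\right) = \left(-455 - 2\right) \left(1 - 236\right) \left(-171 - 42\right) = \left(-455 + \left(-3 + 1\right)\right) \left(\left(-235\right) \left(-213\right)\right) = \left(-455 - 2\right) 50055 = \left(-457\right) 50055 = -22875135$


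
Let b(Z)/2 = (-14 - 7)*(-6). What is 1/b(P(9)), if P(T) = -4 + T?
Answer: 1/252 ≈ 0.0039683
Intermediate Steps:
b(Z) = 252 (b(Z) = 2*((-14 - 7)*(-6)) = 2*(-21*(-6)) = 2*126 = 252)
1/b(P(9)) = 1/252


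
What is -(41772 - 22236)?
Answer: -19536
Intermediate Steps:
-(41772 - 22236) = -1*19536 = -19536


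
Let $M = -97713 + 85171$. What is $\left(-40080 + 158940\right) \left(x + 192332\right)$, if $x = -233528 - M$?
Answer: $-3405814440$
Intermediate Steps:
$M = -12542$
$x = -220986$ ($x = -233528 - -12542 = -233528 + 12542 = -220986$)
$\left(-40080 + 158940\right) \left(x + 192332\right) = \left(-40080 + 158940\right) \left(-220986 + 192332\right) = 118860 \left(-28654\right) = -3405814440$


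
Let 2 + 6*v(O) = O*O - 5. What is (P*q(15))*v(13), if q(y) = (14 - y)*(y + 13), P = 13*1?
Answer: -9828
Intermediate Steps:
P = 13
v(O) = -7/6 + O²/6 (v(O) = -⅓ + (O*O - 5)/6 = -⅓ + (O² - 5)/6 = -⅓ + (-5 + O²)/6 = -⅓ + (-⅚ + O²/6) = -7/6 + O²/6)
q(y) = (13 + y)*(14 - y) (q(y) = (14 - y)*(13 + y) = (13 + y)*(14 - y))
(P*q(15))*v(13) = (13*(182 + 15 - 1*15²))*(-7/6 + (⅙)*13²) = (13*(182 + 15 - 1*225))*(-7/6 + (⅙)*169) = (13*(182 + 15 - 225))*(-7/6 + 169/6) = (13*(-28))*27 = -364*27 = -9828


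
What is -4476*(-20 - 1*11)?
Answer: 138756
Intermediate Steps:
-4476*(-20 - 1*11) = -4476*(-20 - 11) = -4476*(-31) = 138756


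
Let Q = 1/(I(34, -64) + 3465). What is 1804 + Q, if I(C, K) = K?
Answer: 6135405/3401 ≈ 1804.0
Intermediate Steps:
Q = 1/3401 (Q = 1/(-64 + 3465) = 1/3401 ≈ 0.00029403)
1804 + Q = 1804 + 1/3401 = 6135405/3401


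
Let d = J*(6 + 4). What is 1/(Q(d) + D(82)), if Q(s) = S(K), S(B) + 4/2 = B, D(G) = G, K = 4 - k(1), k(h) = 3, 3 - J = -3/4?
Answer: 1/81 ≈ 0.012346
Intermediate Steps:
J = 15/4 (J = 3 - (-3)/4 = 3 - 1*(-3/4) = 3 + 3/4 = 15/4 ≈ 3.7500)
K = 1 (K = 4 - 1*3 = 4 - 3 = 1)
S(B) = -2 + B
d = 75/2 (d = 15*(6 + 4)/4 = (15/4)*10 = 75/2 ≈ 37.500)
Q(s) = -1 (Q(s) = -2 + 1 = -1)
1/(Q(d) + D(82)) = 1/(-1 + 82) = 1/81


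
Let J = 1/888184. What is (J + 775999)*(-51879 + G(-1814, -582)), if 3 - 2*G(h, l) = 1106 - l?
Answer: -72674467904631931/1776368 ≈ -4.0912e+10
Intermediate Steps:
J = 1/888184 ≈ 1.1259e-6
G(h, l) = -1103/2 + l/2 (G(h, l) = 3/2 - (1106 - l)/2 = 3/2 + (-553 + l/2) = -1103/2 + l/2)
(J + 775999)*(-51879 + G(-1814, -582)) = (1/888184 + 775999)*(-51879 + (-1103/2 + (½)*(-582))) = 689229895817*(-51879 + (-1103/2 - 291))/888184 = 689229895817*(-51879 - 1685/2)/888184 = (689229895817/888184)*(-105443/2) = -72674467904631931/1776368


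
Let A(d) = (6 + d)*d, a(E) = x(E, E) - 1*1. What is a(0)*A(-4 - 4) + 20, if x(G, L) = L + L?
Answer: 4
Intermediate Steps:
x(G, L) = 2*L
a(E) = -1 + 2*E (a(E) = 2*E - 1*1 = 2*E - 1 = -1 + 2*E)
A(d) = d*(6 + d)
a(0)*A(-4 - 4) + 20 = (-1 + 2*0)*((-4 - 4)*(6 + (-4 - 4))) + 20 = (-1 + 0)*(-8*(6 - 8)) + 20 = -(-8)*(-2) + 20 = -1*16 + 20 = -16 + 20 = 4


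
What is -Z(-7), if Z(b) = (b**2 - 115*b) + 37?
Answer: -891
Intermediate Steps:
Z(b) = 37 + b**2 - 115*b
-Z(-7) = -(37 + (-7)**2 - 115*(-7)) = -(37 + 49 + 805) = -1*891 = -891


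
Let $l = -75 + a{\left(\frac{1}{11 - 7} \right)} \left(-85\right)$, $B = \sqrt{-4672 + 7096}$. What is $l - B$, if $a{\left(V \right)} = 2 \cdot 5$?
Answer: $-925 - 2 \sqrt{606} \approx -974.23$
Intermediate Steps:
$B = 2 \sqrt{606}$ ($B = \sqrt{2424} = 2 \sqrt{606} \approx 49.234$)
$a{\left(V \right)} = 10$
$l = -925$ ($l = -75 + 10 \left(-85\right) = -75 - 850 = -925$)
$l - B = -925 - 2 \sqrt{606}$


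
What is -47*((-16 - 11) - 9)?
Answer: 1692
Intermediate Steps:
-47*((-16 - 11) - 9) = -47*(-27 - 9) = -47*(-36) = 1692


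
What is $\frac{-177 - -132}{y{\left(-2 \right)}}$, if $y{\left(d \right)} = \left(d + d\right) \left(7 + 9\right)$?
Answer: $\frac{45}{64} \approx 0.70313$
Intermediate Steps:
$y{\left(d \right)} = 32 d$ ($y{\left(d \right)} = 2 d 16 = 32 d$)
$\frac{-177 - -132}{y{\left(-2 \right)}} = \frac{-177 - -132}{32 \left(-2\right)} = \frac{-177 + 132}{-64} = \left(-45\right) \left(- \frac{1}{64}\right) = \frac{45}{64}$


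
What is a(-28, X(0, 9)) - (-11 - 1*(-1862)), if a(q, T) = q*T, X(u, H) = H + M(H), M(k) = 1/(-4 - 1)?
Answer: -10487/5 ≈ -2097.4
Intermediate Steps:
M(k) = -⅕ (M(k) = 1/(-5) = -⅕)
X(u, H) = -⅕ + H (X(u, H) = H - ⅕ = -⅕ + H)
a(q, T) = T*q
a(-28, X(0, 9)) - (-11 - 1*(-1862)) = (-⅕ + 9)*(-28) - (-11 - 1*(-1862)) = (44/5)*(-28) - (-11 + 1862) = -1232/5 - 1*1851 = -1232/5 - 1851 = -10487/5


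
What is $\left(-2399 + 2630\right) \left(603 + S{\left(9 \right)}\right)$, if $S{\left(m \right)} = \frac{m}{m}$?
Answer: $139524$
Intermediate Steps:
$S{\left(m \right)} = 1$
$\left(-2399 + 2630\right) \left(603 + S{\left(9 \right)}\right) = \left(-2399 + 2630\right) \left(603 + 1\right) = 231 \cdot 604 = 139524$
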